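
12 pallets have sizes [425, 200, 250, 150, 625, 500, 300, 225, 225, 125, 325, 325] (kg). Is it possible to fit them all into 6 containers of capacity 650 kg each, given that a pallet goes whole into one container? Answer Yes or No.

Yes

A valid assignment using 6 containers:
  container 1: 625 = 625
  container 2: 500 + 150 = 650
  container 3: 425 + 225 = 650
  container 4: 325 + 325 = 650
  container 5: 300 + 250 = 550
  container 6: 225 + 200 + 125 = 550
Every load is within 650 kg, so 6 containers suffice.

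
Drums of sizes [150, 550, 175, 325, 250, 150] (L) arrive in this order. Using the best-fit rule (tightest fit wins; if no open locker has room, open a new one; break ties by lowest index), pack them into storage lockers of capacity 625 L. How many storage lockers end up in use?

3

  150 → locker 1 (new)  [load 150/625]
  550 → locker 2 (new)  [load 550/625]
  175 → locker 1  [load 325/625]
  325 → locker 3 (new)  [load 325/625]
  250 → locker 1  [load 575/625]
  150 → locker 3  [load 475/625]
3 storage lockers opened.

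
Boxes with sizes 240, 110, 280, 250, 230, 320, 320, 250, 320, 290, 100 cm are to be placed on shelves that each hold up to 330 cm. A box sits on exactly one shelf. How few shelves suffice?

Total = 320 + 320 + 320 + 290 + 280 + 250 + 250 + 240 + 230 + 110 + 100 = 2710 cm.
Lower bound: ⌈2710/330⌉ = 9 shelves.
A packing using 10 shelves:
  shelf 1: 320 = 320
  shelf 2: 320 = 320
  shelf 3: 320 = 320
  shelf 4: 290 = 290
  shelf 5: 280 = 280
  shelf 6: 250 = 250
  shelf 7: 250 = 250
  shelf 8: 240 = 240
  shelf 9: 230 + 100 = 330
  shelf 10: 110 = 110
No arrangement into 9 shelves stays within capacity, so 10 is optimal.

10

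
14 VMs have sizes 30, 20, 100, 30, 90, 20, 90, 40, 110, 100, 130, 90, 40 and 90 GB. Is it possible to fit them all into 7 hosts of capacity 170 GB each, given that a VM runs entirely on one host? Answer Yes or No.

Total = 980 GB; ⌈980/170⌉ = 6.
8 VMs each exceed half the capacity and cannot share a host, forcing at least 8 hosts.
At least 8 hosts are required, but only 7 are allowed.

No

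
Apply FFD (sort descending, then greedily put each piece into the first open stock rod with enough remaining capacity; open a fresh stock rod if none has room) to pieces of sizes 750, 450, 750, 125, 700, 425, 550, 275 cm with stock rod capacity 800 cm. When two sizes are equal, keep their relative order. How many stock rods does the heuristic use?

6

Sorted descending: 750, 750, 700, 550, 450, 425, 275, 125.
  750 → stock rod 1 (new)  [load 750/800]
  750 → stock rod 2 (new)  [load 750/800]
  700 → stock rod 3 (new)  [load 700/800]
  550 → stock rod 4 (new)  [load 550/800]
  450 → stock rod 5 (new)  [load 450/800]
  425 → stock rod 6 (new)  [load 425/800]
  275 → stock rod 5  [load 725/800]
  125 → stock rod 4  [load 675/800]
6 stock rods opened.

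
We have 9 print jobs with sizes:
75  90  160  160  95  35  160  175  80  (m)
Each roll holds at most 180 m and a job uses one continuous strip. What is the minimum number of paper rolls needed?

7

Total = 175 + 160 + 160 + 160 + 95 + 90 + 80 + 75 + 35 = 1030 m.
Lower bound: ⌈1030/180⌉ = 6 paper rolls.
A packing using 7 paper rolls:
  roll 1: 175 = 175
  roll 2: 160 = 160
  roll 3: 160 = 160
  roll 4: 160 = 160
  roll 5: 95 + 80 = 175
  roll 6: 90 + 75 = 165
  roll 7: 35 = 35
No arrangement into 6 paper rolls stays within capacity, so 7 is optimal.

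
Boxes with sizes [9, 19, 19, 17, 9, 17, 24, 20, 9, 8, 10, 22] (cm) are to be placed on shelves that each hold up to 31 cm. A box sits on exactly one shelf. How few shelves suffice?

Total = 24 + 22 + 20 + 19 + 19 + 17 + 17 + 10 + 9 + 9 + 9 + 8 = 183 cm.
Lower bound: ⌈183/31⌉ = 6 shelves.
Also, 7 boxes each exceed 31/2 cm, and no two of those can share a shelf, so at least 7 shelves are needed.
A packing using 7 shelves:
  shelf 1: 24 = 24
  shelf 2: 22 + 9 = 31
  shelf 3: 20 + 10 = 30
  shelf 4: 19 + 9 = 28
  shelf 5: 19 + 9 = 28
  shelf 6: 17 + 8 = 25
  shelf 7: 17 = 17
This matches the lower bound, so 7 is optimal.

7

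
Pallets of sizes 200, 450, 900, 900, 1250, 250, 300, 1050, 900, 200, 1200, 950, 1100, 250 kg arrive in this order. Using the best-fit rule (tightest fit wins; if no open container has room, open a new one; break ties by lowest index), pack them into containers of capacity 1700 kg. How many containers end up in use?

  200 → container 1 (new)  [load 200/1700]
  450 → container 1  [load 650/1700]
  900 → container 1  [load 1550/1700]
  900 → container 2 (new)  [load 900/1700]
  1250 → container 3 (new)  [load 1250/1700]
  250 → container 3  [load 1500/1700]
  300 → container 2  [load 1200/1700]
  1050 → container 4 (new)  [load 1050/1700]
  900 → container 5 (new)  [load 900/1700]
  200 → container 3  [load 1700/1700]
  1200 → container 6 (new)  [load 1200/1700]
  950 → container 7 (new)  [load 950/1700]
  1100 → container 8 (new)  [load 1100/1700]
  250 → container 2  [load 1450/1700]
8 containers opened.

8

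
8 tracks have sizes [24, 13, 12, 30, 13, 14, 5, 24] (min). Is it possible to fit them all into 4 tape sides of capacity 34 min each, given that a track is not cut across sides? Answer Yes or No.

No

Total = 135 min; ⌈135/34⌉ = 4.
The bound of 4 does not rule out 4, but exhaustive search shows no assignment into 4 tape sides of capacity 34 min exists — the minimum is 5.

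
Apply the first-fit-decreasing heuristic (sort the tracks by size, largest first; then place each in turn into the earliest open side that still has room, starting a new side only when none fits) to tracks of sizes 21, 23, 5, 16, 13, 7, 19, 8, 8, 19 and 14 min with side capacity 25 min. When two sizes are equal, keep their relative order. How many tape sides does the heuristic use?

Sorted descending: 23, 21, 19, 19, 16, 14, 13, 8, 8, 7, 5.
  23 → side 1 (new)  [load 23/25]
  21 → side 2 (new)  [load 21/25]
  19 → side 3 (new)  [load 19/25]
  19 → side 4 (new)  [load 19/25]
  16 → side 5 (new)  [load 16/25]
  14 → side 6 (new)  [load 14/25]
  13 → side 7 (new)  [load 13/25]
  8 → side 5  [load 24/25]
  8 → side 6  [load 22/25]
  7 → side 7  [load 20/25]
  5 → side 3  [load 24/25]
7 tape sides opened.

7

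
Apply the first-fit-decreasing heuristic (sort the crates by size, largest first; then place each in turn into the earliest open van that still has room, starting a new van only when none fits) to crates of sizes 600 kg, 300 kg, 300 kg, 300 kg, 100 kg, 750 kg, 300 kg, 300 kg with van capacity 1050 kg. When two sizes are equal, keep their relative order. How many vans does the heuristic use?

Sorted descending: 750, 600, 300, 300, 300, 300, 300, 100.
  750 → van 1 (new)  [load 750/1050]
  600 → van 2 (new)  [load 600/1050]
  300 → van 1  [load 1050/1050]
  300 → van 2  [load 900/1050]
  300 → van 3 (new)  [load 300/1050]
  300 → van 3  [load 600/1050]
  300 → van 3  [load 900/1050]
  100 → van 2  [load 1000/1050]
3 vans opened.

3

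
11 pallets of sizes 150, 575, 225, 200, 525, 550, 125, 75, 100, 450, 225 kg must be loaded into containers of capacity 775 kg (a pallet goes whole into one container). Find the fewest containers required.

5

Total = 575 + 550 + 525 + 450 + 225 + 225 + 200 + 150 + 125 + 100 + 75 = 3200 kg.
Lower bound: ⌈3200/775⌉ = 5 containers.
A packing using 5 containers:
  container 1: 575 + 200 = 775
  container 2: 550 + 225 = 775
  container 3: 525 + 225 = 750
  container 4: 450 + 150 + 125 = 725
  container 5: 100 + 75 = 175
This matches the lower bound, so 5 is optimal.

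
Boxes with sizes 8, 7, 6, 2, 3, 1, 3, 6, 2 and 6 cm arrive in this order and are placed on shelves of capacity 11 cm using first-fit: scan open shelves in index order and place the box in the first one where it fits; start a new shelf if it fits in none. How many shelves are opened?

5

  8 → shelf 1 (new)  [load 8/11]
  7 → shelf 2 (new)  [load 7/11]
  6 → shelf 3 (new)  [load 6/11]
  2 → shelf 1  [load 10/11]
  3 → shelf 2  [load 10/11]
  1 → shelf 1  [load 11/11]
  3 → shelf 3  [load 9/11]
  6 → shelf 4 (new)  [load 6/11]
  2 → shelf 3  [load 11/11]
  6 → shelf 5 (new)  [load 6/11]
5 shelves opened.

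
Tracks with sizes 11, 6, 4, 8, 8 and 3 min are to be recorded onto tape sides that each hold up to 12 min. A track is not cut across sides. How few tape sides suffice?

4

Total = 11 + 8 + 8 + 6 + 4 + 3 = 40 min.
Lower bound: ⌈40/12⌉ = 4 tape sides.
A packing using 4 tape sides:
  side 1: 11 = 11
  side 2: 8 + 4 = 12
  side 3: 8 + 3 = 11
  side 4: 6 = 6
This matches the lower bound, so 4 is optimal.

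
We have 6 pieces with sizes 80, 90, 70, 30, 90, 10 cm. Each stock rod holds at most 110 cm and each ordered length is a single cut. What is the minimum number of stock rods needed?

4

Total = 90 + 90 + 80 + 70 + 30 + 10 = 370 cm.
Lower bound: ⌈370/110⌉ = 4 stock rods.
A packing using 4 stock rods:
  stock rod 1: 90 + 10 = 100
  stock rod 2: 90 = 90
  stock rod 3: 80 + 30 = 110
  stock rod 4: 70 = 70
This matches the lower bound, so 4 is optimal.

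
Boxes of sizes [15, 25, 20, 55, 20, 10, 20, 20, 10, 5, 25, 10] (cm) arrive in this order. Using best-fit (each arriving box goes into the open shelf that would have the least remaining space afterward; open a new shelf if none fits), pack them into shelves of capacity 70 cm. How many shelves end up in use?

4

  15 → shelf 1 (new)  [load 15/70]
  25 → shelf 1  [load 40/70]
  20 → shelf 1  [load 60/70]
  55 → shelf 2 (new)  [load 55/70]
  20 → shelf 3 (new)  [load 20/70]
  10 → shelf 1  [load 70/70]
  20 → shelf 3  [load 40/70]
  20 → shelf 3  [load 60/70]
  10 → shelf 3  [load 70/70]
  5 → shelf 2  [load 60/70]
  25 → shelf 4 (new)  [load 25/70]
  10 → shelf 2  [load 70/70]
4 shelves opened.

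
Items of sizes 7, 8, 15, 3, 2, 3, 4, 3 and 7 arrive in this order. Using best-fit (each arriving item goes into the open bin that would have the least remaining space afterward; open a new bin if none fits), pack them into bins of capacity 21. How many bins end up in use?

  7 → bin 1 (new)  [load 7/21]
  8 → bin 1  [load 15/21]
  15 → bin 2 (new)  [load 15/21]
  3 → bin 1  [load 18/21]
  2 → bin 1  [load 20/21]
  3 → bin 2  [load 18/21]
  4 → bin 3 (new)  [load 4/21]
  3 → bin 2  [load 21/21]
  7 → bin 3  [load 11/21]
3 bins opened.

3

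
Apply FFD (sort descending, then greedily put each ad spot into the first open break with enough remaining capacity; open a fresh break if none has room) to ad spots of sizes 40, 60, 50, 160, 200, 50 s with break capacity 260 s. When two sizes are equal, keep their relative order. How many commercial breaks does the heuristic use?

Sorted descending: 200, 160, 60, 50, 50, 40.
  200 → break 1 (new)  [load 200/260]
  160 → break 2 (new)  [load 160/260]
  60 → break 1  [load 260/260]
  50 → break 2  [load 210/260]
  50 → break 2  [load 260/260]
  40 → break 3 (new)  [load 40/260]
3 commercial breaks opened.

3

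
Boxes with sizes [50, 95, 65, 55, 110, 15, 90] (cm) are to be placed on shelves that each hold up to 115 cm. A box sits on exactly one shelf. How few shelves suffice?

Total = 110 + 95 + 90 + 65 + 55 + 50 + 15 = 480 cm.
Lower bound: ⌈480/115⌉ = 5 shelves.
A packing using 5 shelves:
  shelf 1: 110 = 110
  shelf 2: 95 + 15 = 110
  shelf 3: 90 = 90
  shelf 4: 65 + 50 = 115
  shelf 5: 55 = 55
This matches the lower bound, so 5 is optimal.

5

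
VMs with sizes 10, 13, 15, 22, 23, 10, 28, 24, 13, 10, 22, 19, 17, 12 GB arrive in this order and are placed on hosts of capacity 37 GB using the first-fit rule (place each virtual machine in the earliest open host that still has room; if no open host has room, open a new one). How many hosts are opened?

7

  10 → host 1 (new)  [load 10/37]
  13 → host 1  [load 23/37]
  15 → host 2 (new)  [load 15/37]
  22 → host 2  [load 37/37]
  23 → host 3 (new)  [load 23/37]
  10 → host 1  [load 33/37]
  28 → host 4 (new)  [load 28/37]
  24 → host 5 (new)  [load 24/37]
  13 → host 3  [load 36/37]
  10 → host 5  [load 34/37]
  22 → host 6 (new)  [load 22/37]
  19 → host 7 (new)  [load 19/37]
  17 → host 7  [load 36/37]
  12 → host 6  [load 34/37]
7 hosts opened.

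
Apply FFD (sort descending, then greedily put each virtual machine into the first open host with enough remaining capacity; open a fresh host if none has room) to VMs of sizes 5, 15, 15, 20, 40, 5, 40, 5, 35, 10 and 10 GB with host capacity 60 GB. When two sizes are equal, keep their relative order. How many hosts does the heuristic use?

Sorted descending: 40, 40, 35, 20, 15, 15, 10, 10, 5, 5, 5.
  40 → host 1 (new)  [load 40/60]
  40 → host 2 (new)  [load 40/60]
  35 → host 3 (new)  [load 35/60]
  20 → host 1  [load 60/60]
  15 → host 2  [load 55/60]
  15 → host 3  [load 50/60]
  10 → host 3  [load 60/60]
  10 → host 4 (new)  [load 10/60]
  5 → host 2  [load 60/60]
  5 → host 4  [load 15/60]
  5 → host 4  [load 20/60]
4 hosts opened.

4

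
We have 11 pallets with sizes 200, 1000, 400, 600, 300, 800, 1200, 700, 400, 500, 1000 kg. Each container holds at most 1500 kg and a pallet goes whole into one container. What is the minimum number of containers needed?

Total = 1200 + 1000 + 1000 + 800 + 700 + 600 + 500 + 400 + 400 + 300 + 200 = 7100 kg.
Lower bound: ⌈7100/1500⌉ = 5 containers.
A packing using 5 containers:
  container 1: 1200 + 300 = 1500
  container 2: 1000 + 500 = 1500
  container 3: 1000 + 400 = 1400
  container 4: 800 + 700 = 1500
  container 5: 600 + 400 + 200 = 1200
This matches the lower bound, so 5 is optimal.

5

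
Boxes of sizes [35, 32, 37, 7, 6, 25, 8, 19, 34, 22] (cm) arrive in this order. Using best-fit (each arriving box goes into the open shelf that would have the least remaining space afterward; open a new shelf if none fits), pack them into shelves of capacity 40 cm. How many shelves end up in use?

7

  35 → shelf 1 (new)  [load 35/40]
  32 → shelf 2 (new)  [load 32/40]
  37 → shelf 3 (new)  [load 37/40]
  7 → shelf 2  [load 39/40]
  6 → shelf 4 (new)  [load 6/40]
  25 → shelf 4  [load 31/40]
  8 → shelf 4  [load 39/40]
  19 → shelf 5 (new)  [load 19/40]
  34 → shelf 6 (new)  [load 34/40]
  22 → shelf 7 (new)  [load 22/40]
7 shelves opened.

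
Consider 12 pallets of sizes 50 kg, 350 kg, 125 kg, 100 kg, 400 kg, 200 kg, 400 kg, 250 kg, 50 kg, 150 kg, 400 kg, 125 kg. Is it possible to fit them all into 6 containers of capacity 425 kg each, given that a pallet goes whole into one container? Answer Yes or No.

No

Total = 2600 kg; ⌈2600/425⌉ = 7.
At least 7 containers are required, but only 6 are allowed.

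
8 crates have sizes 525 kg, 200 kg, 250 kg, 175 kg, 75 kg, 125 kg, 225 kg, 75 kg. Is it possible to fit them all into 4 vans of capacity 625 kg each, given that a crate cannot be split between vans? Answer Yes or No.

Yes

A valid assignment using 3 vans:
  van 1: 525 + 75 = 600
  van 2: 250 + 225 + 125 = 600
  van 3: 200 + 175 + 75 = 450
That uses only 3 ≤ 4, so 4 vans are enough.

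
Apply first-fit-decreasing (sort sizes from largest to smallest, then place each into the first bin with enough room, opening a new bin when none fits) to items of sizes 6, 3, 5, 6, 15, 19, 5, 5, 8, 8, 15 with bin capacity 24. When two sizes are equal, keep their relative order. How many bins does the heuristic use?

Sorted descending: 19, 15, 15, 8, 8, 6, 6, 5, 5, 5, 3.
  19 → bin 1 (new)  [load 19/24]
  15 → bin 2 (new)  [load 15/24]
  15 → bin 3 (new)  [load 15/24]
  8 → bin 2  [load 23/24]
  8 → bin 3  [load 23/24]
  6 → bin 4 (new)  [load 6/24]
  6 → bin 4  [load 12/24]
  5 → bin 1  [load 24/24]
  5 → bin 4  [load 17/24]
  5 → bin 4  [load 22/24]
  3 → bin 5 (new)  [load 3/24]
5 bins opened.

5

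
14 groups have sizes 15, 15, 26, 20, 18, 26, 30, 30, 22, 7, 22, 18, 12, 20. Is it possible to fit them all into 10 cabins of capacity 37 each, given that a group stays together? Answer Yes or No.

Yes

A valid assignment using 9 cabins:
  cabin 1: 30 + 7 = 37
  cabin 2: 30 = 30
  cabin 3: 26 = 26
  cabin 4: 26 = 26
  cabin 5: 22 + 15 = 37
  cabin 6: 22 + 15 = 37
  cabin 7: 20 + 12 = 32
  cabin 8: 20 = 20
  cabin 9: 18 + 18 = 36
That uses only 9 ≤ 10, so 10 cabins are enough.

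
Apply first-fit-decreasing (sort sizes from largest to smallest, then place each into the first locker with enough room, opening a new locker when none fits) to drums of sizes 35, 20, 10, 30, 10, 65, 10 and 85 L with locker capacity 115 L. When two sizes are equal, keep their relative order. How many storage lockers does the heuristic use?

3

Sorted descending: 85, 65, 35, 30, 20, 10, 10, 10.
  85 → locker 1 (new)  [load 85/115]
  65 → locker 2 (new)  [load 65/115]
  35 → locker 2  [load 100/115]
  30 → locker 1  [load 115/115]
  20 → locker 3 (new)  [load 20/115]
  10 → locker 2  [load 110/115]
  10 → locker 3  [load 30/115]
  10 → locker 3  [load 40/115]
3 storage lockers opened.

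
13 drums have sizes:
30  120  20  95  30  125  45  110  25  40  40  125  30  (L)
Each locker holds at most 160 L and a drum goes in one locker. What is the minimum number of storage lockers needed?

Total = 125 + 125 + 120 + 110 + 95 + 45 + 40 + 40 + 30 + 30 + 30 + 25 + 20 = 835 L.
Lower bound: ⌈835/160⌉ = 6 storage lockers.
A packing using 6 storage lockers:
  locker 1: 125 + 30 = 155
  locker 2: 125 + 30 = 155
  locker 3: 120 + 40 = 160
  locker 4: 110 + 45 = 155
  locker 5: 95 + 40 + 25 = 160
  locker 6: 30 + 20 = 50
This matches the lower bound, so 6 is optimal.

6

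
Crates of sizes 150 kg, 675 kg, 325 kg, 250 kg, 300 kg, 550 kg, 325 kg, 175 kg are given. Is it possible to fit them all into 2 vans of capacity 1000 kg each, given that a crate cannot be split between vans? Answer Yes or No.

Total = 2750 kg; ⌈2750/1000⌉ = 3.
At least 3 vans are required, but only 2 are allowed.

No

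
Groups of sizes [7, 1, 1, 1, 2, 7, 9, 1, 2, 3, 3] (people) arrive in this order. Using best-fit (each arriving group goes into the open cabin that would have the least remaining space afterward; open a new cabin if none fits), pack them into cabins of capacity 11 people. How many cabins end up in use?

4

  7 → cabin 1 (new)  [load 7/11]
  1 → cabin 1  [load 8/11]
  1 → cabin 1  [load 9/11]
  1 → cabin 1  [load 10/11]
  2 → cabin 2 (new)  [load 2/11]
  7 → cabin 2  [load 9/11]
  9 → cabin 3 (new)  [load 9/11]
  1 → cabin 1  [load 11/11]
  2 → cabin 2  [load 11/11]
  3 → cabin 4 (new)  [load 3/11]
  3 → cabin 4  [load 6/11]
4 cabins opened.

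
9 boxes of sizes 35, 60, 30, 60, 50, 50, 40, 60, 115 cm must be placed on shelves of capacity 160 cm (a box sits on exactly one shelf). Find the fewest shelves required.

4

Total = 115 + 60 + 60 + 60 + 50 + 50 + 40 + 35 + 30 = 500 cm.
Lower bound: ⌈500/160⌉ = 4 shelves.
A packing using 4 shelves:
  shelf 1: 115 + 40 = 155
  shelf 2: 60 + 60 + 35 = 155
  shelf 3: 60 + 50 + 50 = 160
  shelf 4: 30 = 30
This matches the lower bound, so 4 is optimal.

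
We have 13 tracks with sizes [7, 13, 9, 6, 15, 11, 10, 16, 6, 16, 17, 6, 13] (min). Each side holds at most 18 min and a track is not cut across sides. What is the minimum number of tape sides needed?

10

Total = 17 + 16 + 16 + 15 + 13 + 13 + 11 + 10 + 9 + 7 + 6 + 6 + 6 = 145 min.
Lower bound: ⌈145/18⌉ = 9 tape sides.
A packing using 10 tape sides:
  side 1: 17 = 17
  side 2: 16 = 16
  side 3: 16 = 16
  side 4: 15 = 15
  side 5: 13 = 13
  side 6: 13 = 13
  side 7: 11 + 7 = 18
  side 8: 10 + 6 = 16
  side 9: 9 + 6 = 15
  side 10: 6 = 6
No arrangement into 9 tape sides stays within capacity, so 10 is optimal.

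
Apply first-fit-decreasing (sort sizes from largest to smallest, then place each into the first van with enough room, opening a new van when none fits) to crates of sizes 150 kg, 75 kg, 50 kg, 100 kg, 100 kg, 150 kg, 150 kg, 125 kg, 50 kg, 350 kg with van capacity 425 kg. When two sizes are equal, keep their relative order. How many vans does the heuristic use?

4

Sorted descending: 350, 150, 150, 150, 125, 100, 100, 75, 50, 50.
  350 → van 1 (new)  [load 350/425]
  150 → van 2 (new)  [load 150/425]
  150 → van 2  [load 300/425]
  150 → van 3 (new)  [load 150/425]
  125 → van 2  [load 425/425]
  100 → van 3  [load 250/425]
  100 → van 3  [load 350/425]
  75 → van 1  [load 425/425]
  50 → van 3  [load 400/425]
  50 → van 4 (new)  [load 50/425]
4 vans opened.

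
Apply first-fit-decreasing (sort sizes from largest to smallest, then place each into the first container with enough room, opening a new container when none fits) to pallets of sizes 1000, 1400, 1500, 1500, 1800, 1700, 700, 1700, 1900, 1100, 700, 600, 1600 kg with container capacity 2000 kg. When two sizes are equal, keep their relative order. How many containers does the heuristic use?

10

Sorted descending: 1900, 1800, 1700, 1700, 1600, 1500, 1500, 1400, 1100, 1000, 700, 700, 600.
  1900 → container 1 (new)  [load 1900/2000]
  1800 → container 2 (new)  [load 1800/2000]
  1700 → container 3 (new)  [load 1700/2000]
  1700 → container 4 (new)  [load 1700/2000]
  1600 → container 5 (new)  [load 1600/2000]
  1500 → container 6 (new)  [load 1500/2000]
  1500 → container 7 (new)  [load 1500/2000]
  1400 → container 8 (new)  [load 1400/2000]
  1100 → container 9 (new)  [load 1100/2000]
  1000 → container 10 (new)  [load 1000/2000]
  700 → container 9  [load 1800/2000]
  700 → container 10  [load 1700/2000]
  600 → container 8  [load 2000/2000]
10 containers opened.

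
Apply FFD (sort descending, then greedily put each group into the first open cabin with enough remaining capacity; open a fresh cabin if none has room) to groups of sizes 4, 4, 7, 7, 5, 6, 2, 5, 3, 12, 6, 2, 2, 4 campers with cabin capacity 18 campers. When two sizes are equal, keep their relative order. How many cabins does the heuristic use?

Sorted descending: 12, 7, 7, 6, 6, 5, 5, 4, 4, 4, 3, 2, 2, 2.
  12 → cabin 1 (new)  [load 12/18]
  7 → cabin 2 (new)  [load 7/18]
  7 → cabin 2  [load 14/18]
  6 → cabin 1  [load 18/18]
  6 → cabin 3 (new)  [load 6/18]
  5 → cabin 3  [load 11/18]
  5 → cabin 3  [load 16/18]
  4 → cabin 2  [load 18/18]
  4 → cabin 4 (new)  [load 4/18]
  4 → cabin 4  [load 8/18]
  3 → cabin 4  [load 11/18]
  2 → cabin 3  [load 18/18]
  2 → cabin 4  [load 13/18]
  2 → cabin 4  [load 15/18]
4 cabins opened.

4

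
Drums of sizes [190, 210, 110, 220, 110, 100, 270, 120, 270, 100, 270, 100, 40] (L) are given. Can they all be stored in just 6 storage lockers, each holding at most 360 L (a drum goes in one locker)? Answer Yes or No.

Total = 2110 L; ⌈2110/360⌉ = 6.
The bound of 6 does not rule out 6, but exhaustive search shows no assignment into 6 storage lockers of capacity 360 L exists — the minimum is 7.

No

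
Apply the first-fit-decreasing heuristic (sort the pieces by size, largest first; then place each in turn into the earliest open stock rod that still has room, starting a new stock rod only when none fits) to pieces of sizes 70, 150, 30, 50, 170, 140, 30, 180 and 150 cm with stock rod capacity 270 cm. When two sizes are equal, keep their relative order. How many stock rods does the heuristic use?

Sorted descending: 180, 170, 150, 150, 140, 70, 50, 30, 30.
  180 → stock rod 1 (new)  [load 180/270]
  170 → stock rod 2 (new)  [load 170/270]
  150 → stock rod 3 (new)  [load 150/270]
  150 → stock rod 4 (new)  [load 150/270]
  140 → stock rod 5 (new)  [load 140/270]
  70 → stock rod 1  [load 250/270]
  50 → stock rod 2  [load 220/270]
  30 → stock rod 2  [load 250/270]
  30 → stock rod 3  [load 180/270]
5 stock rods opened.

5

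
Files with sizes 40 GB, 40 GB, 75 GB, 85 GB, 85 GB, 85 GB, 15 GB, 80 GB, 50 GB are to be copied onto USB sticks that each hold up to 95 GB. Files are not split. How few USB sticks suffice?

Total = 85 + 85 + 85 + 80 + 75 + 50 + 40 + 40 + 15 = 555 GB.
Lower bound: ⌈555/95⌉ = 6 USB sticks.
A packing using 7 USB sticks:
  USB stick 1: 85 = 85
  USB stick 2: 85 = 85
  USB stick 3: 85 = 85
  USB stick 4: 80 + 15 = 95
  USB stick 5: 75 = 75
  USB stick 6: 50 + 40 = 90
  USB stick 7: 40 = 40
No arrangement into 6 USB sticks stays within capacity, so 7 is optimal.

7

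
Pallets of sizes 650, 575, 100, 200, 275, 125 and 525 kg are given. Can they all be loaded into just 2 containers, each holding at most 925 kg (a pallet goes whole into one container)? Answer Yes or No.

Total = 2450 kg; ⌈2450/925⌉ = 3.
At least 3 containers are required, but only 2 are allowed.

No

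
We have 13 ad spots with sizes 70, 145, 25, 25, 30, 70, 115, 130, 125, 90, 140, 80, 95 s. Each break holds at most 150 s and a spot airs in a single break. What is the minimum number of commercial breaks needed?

9

Total = 145 + 140 + 130 + 125 + 115 + 95 + 90 + 80 + 70 + 70 + 30 + 25 + 25 = 1140 s.
Lower bound: ⌈1140/150⌉ = 8 commercial breaks.
A packing using 9 commercial breaks:
  break 1: 145 = 145
  break 2: 140 = 140
  break 3: 130 = 130
  break 4: 125 + 25 = 150
  break 5: 115 + 30 = 145
  break 6: 95 + 25 = 120
  break 7: 90 = 90
  break 8: 80 + 70 = 150
  break 9: 70 = 70
No arrangement into 8 commercial breaks stays within capacity, so 9 is optimal.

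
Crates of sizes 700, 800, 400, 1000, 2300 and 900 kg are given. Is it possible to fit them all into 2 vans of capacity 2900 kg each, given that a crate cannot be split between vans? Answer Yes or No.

No

Total = 6100 kg; ⌈6100/2900⌉ = 3.
At least 3 vans are required, but only 2 are allowed.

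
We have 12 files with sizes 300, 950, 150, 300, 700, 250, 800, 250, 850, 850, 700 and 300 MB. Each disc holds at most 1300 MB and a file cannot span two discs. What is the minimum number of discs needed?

6

Total = 950 + 850 + 850 + 800 + 700 + 700 + 300 + 300 + 300 + 250 + 250 + 150 = 6400 MB.
Lower bound: ⌈6400/1300⌉ = 5 discs.
Also, 6 files each exceed 650 MB, and no two of those can share a disc, so at least 6 discs are needed.
A packing using 6 discs:
  disc 1: 950 + 300 = 1250
  disc 2: 850 + 300 + 150 = 1300
  disc 3: 850 + 300 = 1150
  disc 4: 800 + 250 + 250 = 1300
  disc 5: 700 = 700
  disc 6: 700 = 700
This matches the lower bound, so 6 is optimal.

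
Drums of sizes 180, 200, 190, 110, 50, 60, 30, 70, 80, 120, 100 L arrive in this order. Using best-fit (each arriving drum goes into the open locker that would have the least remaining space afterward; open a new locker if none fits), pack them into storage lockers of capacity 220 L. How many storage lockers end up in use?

  180 → locker 1 (new)  [load 180/220]
  200 → locker 2 (new)  [load 200/220]
  190 → locker 3 (new)  [load 190/220]
  110 → locker 4 (new)  [load 110/220]
  50 → locker 4  [load 160/220]
  60 → locker 4  [load 220/220]
  30 → locker 3  [load 220/220]
  70 → locker 5 (new)  [load 70/220]
  80 → locker 5  [load 150/220]
  120 → locker 6 (new)  [load 120/220]
  100 → locker 6  [load 220/220]
6 storage lockers opened.

6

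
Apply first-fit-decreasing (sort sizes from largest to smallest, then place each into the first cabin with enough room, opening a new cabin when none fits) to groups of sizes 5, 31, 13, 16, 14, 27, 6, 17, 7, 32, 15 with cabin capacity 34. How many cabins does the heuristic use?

6

Sorted descending: 32, 31, 27, 17, 16, 15, 14, 13, 7, 6, 5.
  32 → cabin 1 (new)  [load 32/34]
  31 → cabin 2 (new)  [load 31/34]
  27 → cabin 3 (new)  [load 27/34]
  17 → cabin 4 (new)  [load 17/34]
  16 → cabin 4  [load 33/34]
  15 → cabin 5 (new)  [load 15/34]
  14 → cabin 5  [load 29/34]
  13 → cabin 6 (new)  [load 13/34]
  7 → cabin 3  [load 34/34]
  6 → cabin 6  [load 19/34]
  5 → cabin 5  [load 34/34]
6 cabins opened.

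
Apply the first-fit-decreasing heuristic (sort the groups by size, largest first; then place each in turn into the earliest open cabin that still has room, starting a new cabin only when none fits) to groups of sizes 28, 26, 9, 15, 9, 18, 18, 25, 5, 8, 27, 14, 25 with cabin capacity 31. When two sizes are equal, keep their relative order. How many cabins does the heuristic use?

Sorted descending: 28, 27, 26, 25, 25, 18, 18, 15, 14, 9, 9, 8, 5.
  28 → cabin 1 (new)  [load 28/31]
  27 → cabin 2 (new)  [load 27/31]
  26 → cabin 3 (new)  [load 26/31]
  25 → cabin 4 (new)  [load 25/31]
  25 → cabin 5 (new)  [load 25/31]
  18 → cabin 6 (new)  [load 18/31]
  18 → cabin 7 (new)  [load 18/31]
  15 → cabin 8 (new)  [load 15/31]
  14 → cabin 8  [load 29/31]
  9 → cabin 6  [load 27/31]
  9 → cabin 7  [load 27/31]
  8 → cabin 9 (new)  [load 8/31]
  5 → cabin 3  [load 31/31]
9 cabins opened.

9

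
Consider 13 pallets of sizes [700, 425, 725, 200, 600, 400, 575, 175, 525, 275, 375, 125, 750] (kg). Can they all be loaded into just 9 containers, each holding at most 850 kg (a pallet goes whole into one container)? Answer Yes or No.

A valid assignment using 8 containers:
  container 1: 750 = 750
  container 2: 725 + 125 = 850
  container 3: 700 = 700
  container 4: 600 + 200 = 800
  container 5: 575 + 275 = 850
  container 6: 525 + 175 = 700
  container 7: 425 + 400 = 825
  container 8: 375 = 375
That uses only 8 ≤ 9, so 9 containers are enough.

Yes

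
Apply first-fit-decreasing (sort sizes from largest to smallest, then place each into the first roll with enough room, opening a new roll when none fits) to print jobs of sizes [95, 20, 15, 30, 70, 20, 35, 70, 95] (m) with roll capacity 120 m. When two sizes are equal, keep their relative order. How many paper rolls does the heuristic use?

4

Sorted descending: 95, 95, 70, 70, 35, 30, 20, 20, 15.
  95 → roll 1 (new)  [load 95/120]
  95 → roll 2 (new)  [load 95/120]
  70 → roll 3 (new)  [load 70/120]
  70 → roll 4 (new)  [load 70/120]
  35 → roll 3  [load 105/120]
  30 → roll 4  [load 100/120]
  20 → roll 1  [load 115/120]
  20 → roll 2  [load 115/120]
  15 → roll 3  [load 120/120]
4 paper rolls opened.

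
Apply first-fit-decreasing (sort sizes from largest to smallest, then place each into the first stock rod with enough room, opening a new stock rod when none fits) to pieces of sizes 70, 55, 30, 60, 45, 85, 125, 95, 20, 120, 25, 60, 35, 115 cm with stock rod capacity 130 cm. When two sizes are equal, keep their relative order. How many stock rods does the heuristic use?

Sorted descending: 125, 120, 115, 95, 85, 70, 60, 60, 55, 45, 35, 30, 25, 20.
  125 → stock rod 1 (new)  [load 125/130]
  120 → stock rod 2 (new)  [load 120/130]
  115 → stock rod 3 (new)  [load 115/130]
  95 → stock rod 4 (new)  [load 95/130]
  85 → stock rod 5 (new)  [load 85/130]
  70 → stock rod 6 (new)  [load 70/130]
  60 → stock rod 6  [load 130/130]
  60 → stock rod 7 (new)  [load 60/130]
  55 → stock rod 7  [load 115/130]
  45 → stock rod 5  [load 130/130]
  35 → stock rod 4  [load 130/130]
  30 → stock rod 8 (new)  [load 30/130]
  25 → stock rod 8  [load 55/130]
  20 → stock rod 8  [load 75/130]
8 stock rods opened.

8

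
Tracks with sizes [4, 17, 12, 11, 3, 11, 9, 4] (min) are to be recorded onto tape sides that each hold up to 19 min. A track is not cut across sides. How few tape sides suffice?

Total = 17 + 12 + 11 + 11 + 9 + 4 + 4 + 3 = 71 min.
Lower bound: ⌈71/19⌉ = 4 tape sides.
A packing using 5 tape sides:
  side 1: 17 = 17
  side 2: 12 + 4 + 3 = 19
  side 3: 11 + 4 = 15
  side 4: 11 = 11
  side 5: 9 = 9
No arrangement into 4 tape sides stays within capacity, so 5 is optimal.

5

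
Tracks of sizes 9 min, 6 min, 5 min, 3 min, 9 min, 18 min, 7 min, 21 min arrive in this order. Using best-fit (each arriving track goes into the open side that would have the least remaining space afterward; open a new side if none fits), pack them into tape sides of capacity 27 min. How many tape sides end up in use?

  9 → side 1 (new)  [load 9/27]
  6 → side 1  [load 15/27]
  5 → side 1  [load 20/27]
  3 → side 1  [load 23/27]
  9 → side 2 (new)  [load 9/27]
  18 → side 2  [load 27/27]
  7 → side 3 (new)  [load 7/27]
  21 → side 4 (new)  [load 21/27]
4 tape sides opened.

4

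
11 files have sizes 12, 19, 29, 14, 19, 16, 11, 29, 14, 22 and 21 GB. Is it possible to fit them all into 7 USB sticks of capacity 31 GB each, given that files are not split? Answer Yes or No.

Total = 206 GB; ⌈206/31⌉ = 7.
The bound of 7 does not rule out 7, but exhaustive search shows no assignment into 7 USB sticks of capacity 31 GB exists — the minimum is 8.

No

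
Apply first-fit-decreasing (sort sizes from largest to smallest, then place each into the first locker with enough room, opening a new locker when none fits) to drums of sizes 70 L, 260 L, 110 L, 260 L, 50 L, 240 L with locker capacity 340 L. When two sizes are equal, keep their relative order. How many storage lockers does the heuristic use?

Sorted descending: 260, 260, 240, 110, 70, 50.
  260 → locker 1 (new)  [load 260/340]
  260 → locker 2 (new)  [load 260/340]
  240 → locker 3 (new)  [load 240/340]
  110 → locker 4 (new)  [load 110/340]
  70 → locker 1  [load 330/340]
  50 → locker 2  [load 310/340]
4 storage lockers opened.

4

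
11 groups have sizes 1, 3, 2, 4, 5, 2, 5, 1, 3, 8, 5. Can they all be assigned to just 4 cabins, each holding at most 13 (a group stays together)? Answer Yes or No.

A valid assignment using 3 cabins:
  cabin 1: 8 + 5 = 13
  cabin 2: 5 + 5 + 3 = 13
  cabin 3: 4 + 3 + 2 + 2 + 1 + 1 = 13
That uses only 3 ≤ 4, so 4 cabins are enough.

Yes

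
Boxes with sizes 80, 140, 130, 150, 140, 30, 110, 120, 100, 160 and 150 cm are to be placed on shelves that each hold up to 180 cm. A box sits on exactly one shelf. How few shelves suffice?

9

Total = 160 + 150 + 150 + 140 + 140 + 130 + 120 + 110 + 100 + 80 + 30 = 1310 cm.
Lower bound: ⌈1310/180⌉ = 8 shelves.
Also, 9 boxes each exceed 90 cm, and no two of those can share a shelf, so at least 9 shelves are needed.
A packing using 9 shelves:
  shelf 1: 160 = 160
  shelf 2: 150 + 30 = 180
  shelf 3: 150 = 150
  shelf 4: 140 = 140
  shelf 5: 140 = 140
  shelf 6: 130 = 130
  shelf 7: 120 = 120
  shelf 8: 110 = 110
  shelf 9: 100 + 80 = 180
This matches the lower bound, so 9 is optimal.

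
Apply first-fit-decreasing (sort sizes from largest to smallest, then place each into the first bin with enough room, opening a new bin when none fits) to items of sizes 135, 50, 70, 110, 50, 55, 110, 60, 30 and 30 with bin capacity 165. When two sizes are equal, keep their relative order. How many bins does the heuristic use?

5

Sorted descending: 135, 110, 110, 70, 60, 55, 50, 50, 30, 30.
  135 → bin 1 (new)  [load 135/165]
  110 → bin 2 (new)  [load 110/165]
  110 → bin 3 (new)  [load 110/165]
  70 → bin 4 (new)  [load 70/165]
  60 → bin 4  [load 130/165]
  55 → bin 2  [load 165/165]
  50 → bin 3  [load 160/165]
  50 → bin 5 (new)  [load 50/165]
  30 → bin 1  [load 165/165]
  30 → bin 4  [load 160/165]
5 bins opened.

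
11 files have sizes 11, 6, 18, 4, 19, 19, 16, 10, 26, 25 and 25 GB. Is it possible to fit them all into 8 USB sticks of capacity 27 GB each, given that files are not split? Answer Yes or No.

Yes

A valid assignment using 8 USB sticks:
  USB stick 1: 26 = 26
  USB stick 2: 25 = 25
  USB stick 3: 25 = 25
  USB stick 4: 19 + 6 = 25
  USB stick 5: 19 + 4 = 23
  USB stick 6: 18 = 18
  USB stick 7: 16 + 11 = 27
  USB stick 8: 10 = 10
Every load is within 27 GB, so 8 USB sticks suffice.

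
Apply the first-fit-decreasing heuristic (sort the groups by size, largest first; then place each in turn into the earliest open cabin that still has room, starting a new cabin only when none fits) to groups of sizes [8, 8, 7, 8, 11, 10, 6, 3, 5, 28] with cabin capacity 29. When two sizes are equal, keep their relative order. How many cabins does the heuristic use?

Sorted descending: 28, 11, 10, 8, 8, 8, 7, 6, 5, 3.
  28 → cabin 1 (new)  [load 28/29]
  11 → cabin 2 (new)  [load 11/29]
  10 → cabin 2  [load 21/29]
  8 → cabin 2  [load 29/29]
  8 → cabin 3 (new)  [load 8/29]
  8 → cabin 3  [load 16/29]
  7 → cabin 3  [load 23/29]
  6 → cabin 3  [load 29/29]
  5 → cabin 4 (new)  [load 5/29]
  3 → cabin 4  [load 8/29]
4 cabins opened.

4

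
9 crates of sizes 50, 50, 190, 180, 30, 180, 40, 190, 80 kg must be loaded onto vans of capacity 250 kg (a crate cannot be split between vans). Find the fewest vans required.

Total = 190 + 190 + 180 + 180 + 80 + 50 + 50 + 40 + 30 = 990 kg.
Lower bound: ⌈990/250⌉ = 4 vans.
A packing using 5 vans:
  van 1: 190 + 50 = 240
  van 2: 190 + 50 = 240
  van 3: 180 + 40 + 30 = 250
  van 4: 180 = 180
  van 5: 80 = 80
No arrangement into 4 vans stays within capacity, so 5 is optimal.

5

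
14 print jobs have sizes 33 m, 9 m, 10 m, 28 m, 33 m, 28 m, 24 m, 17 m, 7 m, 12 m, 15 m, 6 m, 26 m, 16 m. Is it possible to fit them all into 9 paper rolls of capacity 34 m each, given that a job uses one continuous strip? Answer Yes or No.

Yes

A valid assignment using 9 paper rolls:
  roll 1: 33 = 33
  roll 2: 33 = 33
  roll 3: 28 + 6 = 34
  roll 4: 28 = 28
  roll 5: 26 + 7 = 33
  roll 6: 24 + 10 = 34
  roll 7: 17 + 16 = 33
  roll 8: 15 + 12 = 27
  roll 9: 9 = 9
Every load is within 34 m, so 9 paper rolls suffice.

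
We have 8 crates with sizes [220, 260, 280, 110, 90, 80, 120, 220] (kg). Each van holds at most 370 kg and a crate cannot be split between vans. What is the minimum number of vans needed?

Total = 280 + 260 + 220 + 220 + 120 + 110 + 90 + 80 = 1380 kg.
Lower bound: ⌈1380/370⌉ = 4 vans.
A packing using 4 vans:
  van 1: 280 + 90 = 370
  van 2: 260 + 110 = 370
  van 3: 220 + 120 = 340
  van 4: 220 + 80 = 300
This matches the lower bound, so 4 is optimal.

4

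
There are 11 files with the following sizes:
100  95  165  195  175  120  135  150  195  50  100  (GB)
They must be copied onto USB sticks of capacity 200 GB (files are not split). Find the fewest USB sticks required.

Total = 195 + 195 + 175 + 165 + 150 + 135 + 120 + 100 + 100 + 95 + 50 = 1480 GB.
Lower bound: ⌈1480/200⌉ = 8 USB sticks.
A packing using 9 USB sticks:
  USB stick 1: 195 = 195
  USB stick 2: 195 = 195
  USB stick 3: 175 = 175
  USB stick 4: 165 = 165
  USB stick 5: 150 + 50 = 200
  USB stick 6: 135 = 135
  USB stick 7: 120 = 120
  USB stick 8: 100 + 100 = 200
  USB stick 9: 95 = 95
No arrangement into 8 USB sticks stays within capacity, so 9 is optimal.

9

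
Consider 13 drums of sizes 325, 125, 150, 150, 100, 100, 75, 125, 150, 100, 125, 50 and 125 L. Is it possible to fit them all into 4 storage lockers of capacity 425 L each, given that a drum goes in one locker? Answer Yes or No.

A valid assignment using 4 storage lockers:
  locker 1: 325 + 100 = 425
  locker 2: 150 + 150 + 125 = 425
  locker 3: 150 + 125 + 100 + 50 = 425
  locker 4: 125 + 125 + 100 + 75 = 425
Every load is within 425 L, so 4 storage lockers suffice.

Yes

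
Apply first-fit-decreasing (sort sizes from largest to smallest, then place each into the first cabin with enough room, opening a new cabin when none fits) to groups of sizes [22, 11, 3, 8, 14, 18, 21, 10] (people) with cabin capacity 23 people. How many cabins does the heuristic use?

5

Sorted descending: 22, 21, 18, 14, 11, 10, 8, 3.
  22 → cabin 1 (new)  [load 22/23]
  21 → cabin 2 (new)  [load 21/23]
  18 → cabin 3 (new)  [load 18/23]
  14 → cabin 4 (new)  [load 14/23]
  11 → cabin 5 (new)  [load 11/23]
  10 → cabin 5  [load 21/23]
  8 → cabin 4  [load 22/23]
  3 → cabin 3  [load 21/23]
5 cabins opened.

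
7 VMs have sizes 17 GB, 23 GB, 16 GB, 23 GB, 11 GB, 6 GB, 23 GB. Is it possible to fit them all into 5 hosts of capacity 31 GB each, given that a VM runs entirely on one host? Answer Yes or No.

Yes

A valid assignment using 5 hosts:
  host 1: 23 + 6 = 29
  host 2: 23 = 23
  host 3: 23 = 23
  host 4: 17 + 11 = 28
  host 5: 16 = 16
Every load is within 31 GB, so 5 hosts suffice.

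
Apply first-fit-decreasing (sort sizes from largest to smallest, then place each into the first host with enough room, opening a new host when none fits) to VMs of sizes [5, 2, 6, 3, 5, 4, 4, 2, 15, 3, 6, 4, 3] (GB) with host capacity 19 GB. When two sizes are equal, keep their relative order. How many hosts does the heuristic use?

4

Sorted descending: 15, 6, 6, 5, 5, 4, 4, 4, 3, 3, 3, 2, 2.
  15 → host 1 (new)  [load 15/19]
  6 → host 2 (new)  [load 6/19]
  6 → host 2  [load 12/19]
  5 → host 2  [load 17/19]
  5 → host 3 (new)  [load 5/19]
  4 → host 1  [load 19/19]
  4 → host 3  [load 9/19]
  4 → host 3  [load 13/19]
  3 → host 3  [load 16/19]
  3 → host 3  [load 19/19]
  3 → host 4 (new)  [load 3/19]
  2 → host 2  [load 19/19]
  2 → host 4  [load 5/19]
4 hosts opened.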